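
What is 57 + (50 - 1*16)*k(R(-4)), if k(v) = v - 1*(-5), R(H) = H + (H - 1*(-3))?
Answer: 57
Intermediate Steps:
R(H) = 3 + 2*H (R(H) = H + (H + 3) = H + (3 + H) = 3 + 2*H)
k(v) = 5 + v (k(v) = v + 5 = 5 + v)
57 + (50 - 1*16)*k(R(-4)) = 57 + (50 - 1*16)*(5 + (3 + 2*(-4))) = 57 + (50 - 16)*(5 + (3 - 8)) = 57 + 34*(5 - 5) = 57 + 34*0 = 57 + 0 = 57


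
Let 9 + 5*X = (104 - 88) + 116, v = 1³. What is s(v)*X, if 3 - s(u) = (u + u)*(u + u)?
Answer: -123/5 ≈ -24.600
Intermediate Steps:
v = 1
s(u) = 3 - 4*u² (s(u) = 3 - (u + u)*(u + u) = 3 - 2*u*2*u = 3 - 4*u²)
X = 123/5 (X = -9/5 + ((104 - 88) + 116)/5 = -9/5 + (16 + 116)/5 = -9/5 + (⅕)*132 = -9/5 + 132/5 = 123/5 ≈ 24.600)
s(v)*X = (3 - 4*1²)*(123/5) = (3 - 4*1)*(123/5) = (3 - 4)*(123/5) = -1*123/5 = -123/5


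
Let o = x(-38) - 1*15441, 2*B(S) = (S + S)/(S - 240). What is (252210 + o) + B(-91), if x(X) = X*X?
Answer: 78848594/331 ≈ 2.3821e+5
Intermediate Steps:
x(X) = X**2
B(S) = S/(-240 + S) (B(S) = ((S + S)/(S - 240))/2 = ((2*S)/(-240 + S))/2 = (2*S/(-240 + S))/2 = S/(-240 + S))
o = -13997 (o = (-38)**2 - 1*15441 = 1444 - 15441 = -13997)
(252210 + o) + B(-91) = (252210 - 13997) - 91/(-240 - 91) = 238213 - 91/(-331) = 238213 - 91*(-1/331) = 238213 + 91/331 = 78848594/331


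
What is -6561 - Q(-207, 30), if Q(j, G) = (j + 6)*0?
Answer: -6561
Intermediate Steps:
Q(j, G) = 0 (Q(j, G) = (6 + j)*0 = 0)
-6561 - Q(-207, 30) = -6561 - 1*0 = -6561 + 0 = -6561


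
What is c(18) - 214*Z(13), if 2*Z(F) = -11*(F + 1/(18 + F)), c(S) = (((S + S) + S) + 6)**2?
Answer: 587108/31 ≈ 18939.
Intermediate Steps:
c(S) = (6 + 3*S)**2 (c(S) = ((2*S + S) + 6)**2 = (3*S + 6)**2 = (6 + 3*S)**2)
Z(F) = -11*F/2 - 11/(2*(18 + F)) (Z(F) = (-11*(F + 1/(18 + F)))/2 = (-11*F - 11/(18 + F))/2 = -11*F/2 - 11/(2*(18 + F)))
c(18) - 214*Z(13) = 9*(2 + 18)**2 - 1177*(-1 - 1*13**2 - 18*13)/(18 + 13) = 9*20**2 - 1177*(-1 - 1*169 - 234)/31 = 9*400 - 1177*(-1 - 169 - 234)/31 = 3600 - 1177*(-404)/31 = 3600 - 214*(-2222/31) = 3600 + 475508/31 = 587108/31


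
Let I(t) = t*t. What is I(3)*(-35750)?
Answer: -321750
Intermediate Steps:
I(t) = t²
I(3)*(-35750) = 3²*(-35750) = 9*(-35750) = -321750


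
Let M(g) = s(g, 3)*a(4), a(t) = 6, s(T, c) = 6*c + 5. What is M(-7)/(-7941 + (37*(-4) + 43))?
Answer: -23/1341 ≈ -0.017151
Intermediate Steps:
s(T, c) = 5 + 6*c
M(g) = 138 (M(g) = (5 + 6*3)*6 = (5 + 18)*6 = 23*6 = 138)
M(-7)/(-7941 + (37*(-4) + 43)) = 138/(-7941 + (37*(-4) + 43)) = 138/(-7941 + (-148 + 43)) = 138/(-7941 - 105) = 138/(-8046) = 138*(-1/8046) = -23/1341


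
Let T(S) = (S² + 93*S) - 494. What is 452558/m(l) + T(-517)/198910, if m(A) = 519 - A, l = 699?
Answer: -4498947163/1790190 ≈ -2513.1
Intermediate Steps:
T(S) = -494 + S² + 93*S
452558/m(l) + T(-517)/198910 = 452558/(519 - 1*699) + (-494 + (-517)² + 93*(-517))/198910 = 452558/(519 - 699) + (-494 + 267289 - 48081)*(1/198910) = 452558/(-180) + 218714*(1/198910) = 452558*(-1/180) + 109357/99455 = -226279/90 + 109357/99455 = -4498947163/1790190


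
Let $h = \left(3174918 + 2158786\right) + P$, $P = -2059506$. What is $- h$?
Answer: $-3274198$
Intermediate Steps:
$h = 3274198$ ($h = \left(3174918 + 2158786\right) - 2059506 = 5333704 - 2059506 = 3274198$)
$- h = \left(-1\right) 3274198 = -3274198$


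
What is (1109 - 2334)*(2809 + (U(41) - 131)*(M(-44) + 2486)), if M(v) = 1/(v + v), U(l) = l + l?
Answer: 12828678975/88 ≈ 1.4578e+8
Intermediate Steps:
U(l) = 2*l
M(v) = 1/(2*v)
(1109 - 2334)*(2809 + (U(41) - 131)*(M(-44) + 2486)) = (1109 - 2334)*(2809 + (2*41 - 131)*((½)/(-44) + 2486)) = -1225*(2809 + (82 - 131)*((½)*(-1/44) + 2486)) = -1225*(2809 - 49*(-1/88 + 2486)) = -1225*(2809 - 49*218767/88) = -1225*(2809 - 10719583/88) = -1225*(-10472391/88) = 12828678975/88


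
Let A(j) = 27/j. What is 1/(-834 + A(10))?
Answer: -10/8313 ≈ -0.0012029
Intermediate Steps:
1/(-834 + A(10)) = 1/(-834 + 27/10) = 1/(-8313/10) = -10/8313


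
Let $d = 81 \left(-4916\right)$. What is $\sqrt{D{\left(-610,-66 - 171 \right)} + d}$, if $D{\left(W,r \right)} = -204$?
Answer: $40 i \sqrt{249} \approx 631.19 i$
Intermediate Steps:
$d = -398196$
$\sqrt{D{\left(-610,-66 - 171 \right)} + d} = \sqrt{-204 - 398196} = \sqrt{-398400} = 40 i \sqrt{249}$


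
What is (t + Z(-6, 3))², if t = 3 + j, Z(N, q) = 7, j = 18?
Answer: 784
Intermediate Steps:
t = 21 (t = 3 + 18 = 21)
(t + Z(-6, 3))² = (21 + 7)² = 28² = 784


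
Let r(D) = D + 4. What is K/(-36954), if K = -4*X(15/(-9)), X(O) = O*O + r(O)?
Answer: 92/166293 ≈ 0.00055324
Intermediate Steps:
r(D) = 4 + D
X(O) = 4 + O + O² (X(O) = O*O + (4 + O) = O² + (4 + O) = 4 + O + O²)
K = -184/9 (K = -4*(4 + 15/(-9) + (15/(-9))²) = -4*(4 + 15*(-⅑) + (15*(-⅑))²) = -4*(4 - 5/3 + (-5/3)²) = -4*(4 - 5/3 + 25/9) = -4*46/9 = -184/9 ≈ -20.444)
K/(-36954) = -184/9/(-36954) = -184/9*(-1/36954) = 92/166293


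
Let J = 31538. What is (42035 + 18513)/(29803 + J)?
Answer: 60548/61341 ≈ 0.98707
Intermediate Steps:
(42035 + 18513)/(29803 + J) = (42035 + 18513)/(29803 + 31538) = 60548/61341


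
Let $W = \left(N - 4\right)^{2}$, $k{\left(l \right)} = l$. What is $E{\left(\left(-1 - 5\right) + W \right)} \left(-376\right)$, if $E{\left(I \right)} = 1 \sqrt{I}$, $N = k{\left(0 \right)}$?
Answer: $- 376 \sqrt{10} \approx -1189.0$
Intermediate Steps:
$N = 0$
$W = 16$ ($W = \left(0 - 4\right)^{2} = \left(-4\right)^{2} = 16$)
$E{\left(I \right)} = \sqrt{I}$
$E{\left(\left(-1 - 5\right) + W \right)} \left(-376\right) = \sqrt{\left(-1 - 5\right) + 16} \left(-376\right) = \sqrt{-6 + 16} \left(-376\right) = \sqrt{10} \left(-376\right) = - 376 \sqrt{10}$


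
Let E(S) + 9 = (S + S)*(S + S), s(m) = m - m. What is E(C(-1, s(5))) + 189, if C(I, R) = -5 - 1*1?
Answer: 324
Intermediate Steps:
s(m) = 0
C(I, R) = -6 (C(I, R) = -5 - 1 = -6)
E(S) = -9 + 4*S² (E(S) = -9 + (S + S)*(S + S) = -9 + (2*S)*(2*S) = -9 + 4*S²)
E(C(-1, s(5))) + 189 = (-9 + 4*(-6)²) + 189 = (-9 + 4*36) + 189 = (-9 + 144) + 189 = 135 + 189 = 324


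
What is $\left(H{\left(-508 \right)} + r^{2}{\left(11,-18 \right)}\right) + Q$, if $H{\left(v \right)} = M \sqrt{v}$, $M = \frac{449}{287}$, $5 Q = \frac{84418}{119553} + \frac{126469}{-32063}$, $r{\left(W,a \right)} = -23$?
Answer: $\frac{10126474580132}{19166139195} + \frac{898 i \sqrt{127}}{287} \approx 528.35 + 35.261 i$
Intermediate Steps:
$Q = - \frac{12413054023}{19166139195}$ ($Q = \frac{\frac{84418}{119553} + \frac{126469}{-32063}}{5} = \frac{84418 \cdot \frac{1}{119553} + 126469 \left(- \frac{1}{32063}\right)}{5} = \frac{\frac{84418}{119553} - \frac{126469}{32063}}{5} = \frac{1}{5} \left(- \frac{12413054023}{3833227839}\right) = - \frac{12413054023}{19166139195} \approx -0.64766$)
$M = \frac{449}{287}$ ($M = 449 \cdot \frac{1}{287} = \frac{449}{287} \approx 1.5645$)
$H{\left(v \right)} = \frac{449 \sqrt{v}}{287}$
$\left(H{\left(-508 \right)} + r^{2}{\left(11,-18 \right)}\right) + Q = \left(\frac{449 \sqrt{-508}}{287} + \left(-23\right)^{2}\right) - \frac{12413054023}{19166139195} = \left(\frac{449 \cdot 2 i \sqrt{127}}{287} + 529\right) - \frac{12413054023}{19166139195} = \left(\frac{898 i \sqrt{127}}{287} + 529\right) - \frac{12413054023}{19166139195} = \left(529 + \frac{898 i \sqrt{127}}{287}\right) - \frac{12413054023}{19166139195} = \frac{10126474580132}{19166139195} + \frac{898 i \sqrt{127}}{287}$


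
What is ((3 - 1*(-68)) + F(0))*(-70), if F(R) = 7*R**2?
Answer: -4970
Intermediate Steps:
((3 - 1*(-68)) + F(0))*(-70) = ((3 - 1*(-68)) + 7*0**2)*(-70) = ((3 + 68) + 7*0)*(-70) = (71 + 0)*(-70) = 71*(-70) = -4970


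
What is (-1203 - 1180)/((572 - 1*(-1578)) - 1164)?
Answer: -2383/986 ≈ -2.4168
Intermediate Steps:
(-1203 - 1180)/((572 - 1*(-1578)) - 1164) = -2383/((572 + 1578) - 1164) = -2383/(2150 - 1164) = -2383/986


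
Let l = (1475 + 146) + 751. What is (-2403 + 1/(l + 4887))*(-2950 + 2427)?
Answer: 9122885648/7259 ≈ 1.2568e+6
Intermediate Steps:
l = 2372 (l = 1621 + 751 = 2372)
(-2403 + 1/(l + 4887))*(-2950 + 2427) = (-2403 + 1/(2372 + 4887))*(-2950 + 2427) = (-2403 + 1/7259)*(-523) = -17443376/7259*(-523) = 9122885648/7259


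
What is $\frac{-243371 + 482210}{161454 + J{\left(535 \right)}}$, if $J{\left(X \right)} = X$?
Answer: $\frac{238839}{161989} \approx 1.4744$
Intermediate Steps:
$\frac{-243371 + 482210}{161454 + J{\left(535 \right)}} = \frac{-243371 + 482210}{161454 + 535} = \frac{238839}{161989}$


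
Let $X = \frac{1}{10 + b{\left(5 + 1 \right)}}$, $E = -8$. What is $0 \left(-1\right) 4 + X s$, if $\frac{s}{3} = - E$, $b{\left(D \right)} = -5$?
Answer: $\frac{24}{5} \approx 4.8$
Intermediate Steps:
$X = \frac{1}{5}$ ($X = \frac{1}{10 - 5} = \frac{1}{5} \approx 0.2$)
$s = 24$ ($s = 3 \left(\left(-1\right) \left(-8\right)\right) = 3 \cdot 8 = 24$)
$0 \left(-1\right) 4 + X s = 0 \left(-1\right) 4 + \frac{1}{5} \cdot 24 = 0 \cdot 4 + \frac{24}{5} = 0 + \frac{24}{5} = \frac{24}{5}$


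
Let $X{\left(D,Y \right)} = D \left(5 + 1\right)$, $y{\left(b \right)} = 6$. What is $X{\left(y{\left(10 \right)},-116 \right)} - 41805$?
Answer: $-41769$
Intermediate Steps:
$X{\left(D,Y \right)} = 6 D$ ($X{\left(D,Y \right)} = D 6 = 6 D$)
$X{\left(y{\left(10 \right)},-116 \right)} - 41805 = 6 \cdot 6 - 41805 = 36 - 41805 = -41769$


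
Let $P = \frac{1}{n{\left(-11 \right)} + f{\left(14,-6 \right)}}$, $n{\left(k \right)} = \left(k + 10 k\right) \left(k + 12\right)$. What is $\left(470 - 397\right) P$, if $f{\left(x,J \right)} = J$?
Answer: $- \frac{73}{127} \approx -0.5748$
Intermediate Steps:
$n{\left(k \right)} = 11 k \left(12 + k\right)$
$P = - \frac{1}{127}$ ($P = \frac{1}{11 \left(-11\right) \left(12 - 11\right) - 6} = \frac{1}{11 \left(-11\right) 1 - 6} = \frac{1}{-121 - 6} = \frac{1}{-127} = - \frac{1}{127} \approx -0.007874$)
$\left(470 - 397\right) P = \left(470 - 397\right) \left(- \frac{1}{127}\right) = 73 \left(- \frac{1}{127}\right) = - \frac{73}{127}$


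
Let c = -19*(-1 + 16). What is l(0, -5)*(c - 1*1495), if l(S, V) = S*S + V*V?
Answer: -44500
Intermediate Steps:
c = -285 (c = -19*15 = -285)
l(S, V) = S² + V²
l(0, -5)*(c - 1*1495) = (0² + (-5)²)*(-285 - 1*1495) = (0 + 25)*(-285 - 1495) = 25*(-1780) = -44500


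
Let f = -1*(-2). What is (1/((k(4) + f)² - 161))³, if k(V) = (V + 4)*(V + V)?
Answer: 1/73823714875 ≈ 1.3546e-11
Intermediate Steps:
f = 2
k(V) = 2*V*(4 + V) (k(V) = (4 + V)*(2*V) = 2*V*(4 + V))
(1/((k(4) + f)² - 161))³ = (1/((2*4*(4 + 4) + 2)² - 161))³ = (1/((2*4*8 + 2)² - 161))³ = (1/((64 + 2)² - 161))³ = (1/(66² - 161))³ = (1/(4356 - 161))³ = (1/4195)³ = 1/73823714875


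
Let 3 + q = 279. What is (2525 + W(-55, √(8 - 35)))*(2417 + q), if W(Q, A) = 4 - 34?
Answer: 6719035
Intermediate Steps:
W(Q, A) = -30
q = 276 (q = -3 + 279 = 276)
(2525 + W(-55, √(8 - 35)))*(2417 + q) = (2525 - 30)*(2417 + 276) = 2495*2693 = 6719035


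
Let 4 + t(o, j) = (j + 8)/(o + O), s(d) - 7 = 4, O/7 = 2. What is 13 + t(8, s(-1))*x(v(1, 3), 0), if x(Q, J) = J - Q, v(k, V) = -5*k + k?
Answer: 5/11 ≈ 0.45455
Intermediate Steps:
O = 14 (O = 7*2 = 14)
v(k, V) = -4*k
s(d) = 11 (s(d) = 7 + 4 = 11)
t(o, j) = -4 + (8 + j)/(14 + o) (t(o, j) = -4 + (j + 8)/(o + 14) = -4 + (8 + j)/(14 + o))
13 + t(8, s(-1))*x(v(1, 3), 0) = 13 + ((-48 + 11 - 4*8)/(14 + 8))*(0 - (-4)) = 13 + ((-48 + 11 - 32)/22)*(0 - 1*(-4)) = 13 + ((1/22)*(-69))*(0 + 4) = 13 - 69/22*4 = 13 - 138/11 = 5/11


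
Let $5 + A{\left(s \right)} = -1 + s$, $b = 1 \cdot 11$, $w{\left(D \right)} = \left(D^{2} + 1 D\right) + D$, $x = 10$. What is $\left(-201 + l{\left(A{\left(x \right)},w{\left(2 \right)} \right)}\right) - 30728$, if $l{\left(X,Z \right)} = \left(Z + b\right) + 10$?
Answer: $-30900$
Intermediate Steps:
$w{\left(D \right)} = D^{2} + 2 D$ ($w{\left(D \right)} = \left(D^{2} + D\right) + D = \left(D + D^{2}\right) + D = D^{2} + 2 D$)
$b = 11$
$A{\left(s \right)} = -6 + s$ ($A{\left(s \right)} = -5 + \left(-1 + s\right) = -6 + s$)
$l{\left(X,Z \right)} = 21 + Z$ ($l{\left(X,Z \right)} = \left(Z + 11\right) + 10 = \left(11 + Z\right) + 10 = 21 + Z$)
$\left(-201 + l{\left(A{\left(x \right)},w{\left(2 \right)} \right)}\right) - 30728 = \left(-201 + \left(21 + 2 \left(2 + 2\right)\right)\right) - 30728 = \left(-201 + \left(21 + 2 \cdot 4\right)\right) - 30728 = \left(-201 + \left(21 + 8\right)\right) - 30728 = \left(-201 + 29\right) - 30728 = -172 - 30728 = -30900$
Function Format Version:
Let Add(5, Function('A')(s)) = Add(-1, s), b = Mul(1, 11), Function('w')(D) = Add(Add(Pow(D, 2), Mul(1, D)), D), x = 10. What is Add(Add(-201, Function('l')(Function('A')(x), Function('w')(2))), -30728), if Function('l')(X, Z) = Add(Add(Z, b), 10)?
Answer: -30900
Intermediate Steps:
Function('w')(D) = Add(Pow(D, 2), Mul(2, D)) (Function('w')(D) = Add(Add(Pow(D, 2), D), D) = Add(Add(D, Pow(D, 2)), D) = Add(Pow(D, 2), Mul(2, D)))
b = 11
Function('A')(s) = Add(-6, s) (Function('A')(s) = Add(-5, Add(-1, s)) = Add(-6, s))
Function('l')(X, Z) = Add(21, Z) (Function('l')(X, Z) = Add(Add(Z, 11), 10) = Add(Add(11, Z), 10) = Add(21, Z))
Add(Add(-201, Function('l')(Function('A')(x), Function('w')(2))), -30728) = Add(Add(-201, Add(21, Mul(2, Add(2, 2)))), -30728) = Add(Add(-201, Add(21, Mul(2, 4))), -30728) = Add(Add(-201, Add(21, 8)), -30728) = Add(Add(-201, 29), -30728) = Add(-172, -30728) = -30900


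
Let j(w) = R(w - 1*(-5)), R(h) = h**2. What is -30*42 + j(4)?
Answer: -1179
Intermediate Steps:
j(w) = (5 + w)**2 (j(w) = (w - 1*(-5))**2 = (w + 5)**2 = (5 + w)**2)
-30*42 + j(4) = -30*42 + (5 + 4)**2 = -1260 + 9**2 = -1260 + 81 = -1179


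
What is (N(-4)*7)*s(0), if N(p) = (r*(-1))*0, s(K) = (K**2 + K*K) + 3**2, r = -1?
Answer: 0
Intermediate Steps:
s(K) = 9 + 2*K**2 (s(K) = (K**2 + K**2) + 9 = 2*K**2 + 9 = 9 + 2*K**2)
N(p) = 0 (N(p) = -1*(-1)*0 = 1*0 = 0)
(N(-4)*7)*s(0) = (0*7)*(9 + 2*0**2) = 0*(9 + 2*0) = 0*(9 + 0) = 0*9 = 0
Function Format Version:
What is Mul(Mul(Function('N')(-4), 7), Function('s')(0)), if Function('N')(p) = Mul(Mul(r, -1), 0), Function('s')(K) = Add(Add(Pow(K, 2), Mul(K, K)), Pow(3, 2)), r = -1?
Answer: 0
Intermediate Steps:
Function('s')(K) = Add(9, Mul(2, Pow(K, 2))) (Function('s')(K) = Add(Add(Pow(K, 2), Pow(K, 2)), 9) = Add(Mul(2, Pow(K, 2)), 9) = Add(9, Mul(2, Pow(K, 2))))
Function('N')(p) = 0 (Function('N')(p) = Mul(Mul(-1, -1), 0) = Mul(1, 0) = 0)
Mul(Mul(Function('N')(-4), 7), Function('s')(0)) = Mul(Mul(0, 7), Add(9, Mul(2, Pow(0, 2)))) = Mul(0, Add(9, Mul(2, 0))) = Mul(0, Add(9, 0)) = Mul(0, 9) = 0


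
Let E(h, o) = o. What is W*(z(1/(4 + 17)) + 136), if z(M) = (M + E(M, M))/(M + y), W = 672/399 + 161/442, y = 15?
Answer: 1496661/5372 ≈ 278.60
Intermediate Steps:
W = 17203/8398 (W = 672*(1/399) + 161*(1/442) = 32/19 + 161/442 = 17203/8398 ≈ 2.0485)
z(M) = 2*M/(15 + M) (z(M) = (M + M)/(M + 15) = (2*M)/(15 + M) = 2*M/(15 + M))
W*(z(1/(4 + 17)) + 136) = 17203*(2/((4 + 17)*(15 + 1/(4 + 17))) + 136)/8398 = 17203*(2/(21*(15 + 1/21)) + 136)/8398 = 17203*(2*(1/21)/(15 + 1/21) + 136)/8398 = 17203*(2*(1/21)/(316/21) + 136)/8398 = 17203*(2*(1/21)*(21/316) + 136)/8398 = 17203*(1/158 + 136)/8398 = (17203/8398)*(21489/158) = 1496661/5372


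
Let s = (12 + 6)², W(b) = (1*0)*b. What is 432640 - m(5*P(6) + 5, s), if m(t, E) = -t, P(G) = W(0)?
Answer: 432645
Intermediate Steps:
W(b) = 0 (W(b) = 0*b = 0)
P(G) = 0
s = 324 (s = 18² = 324)
432640 - m(5*P(6) + 5, s) = 432640 - (-1)*(5*0 + 5) = 432640 - (-1)*(0 + 5) = 432640 - (-1)*5 = 432640 - 1*(-5) = 432640 + 5 = 432645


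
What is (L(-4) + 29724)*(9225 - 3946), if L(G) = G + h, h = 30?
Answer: 157050250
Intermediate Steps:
L(G) = 30 + G (L(G) = G + 30 = 30 + G)
(L(-4) + 29724)*(9225 - 3946) = ((30 - 4) + 29724)*(9225 - 3946) = (26 + 29724)*5279 = 29750*5279 = 157050250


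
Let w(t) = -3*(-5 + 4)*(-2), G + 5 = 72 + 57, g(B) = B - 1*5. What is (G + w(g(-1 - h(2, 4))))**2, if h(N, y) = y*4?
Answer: 13924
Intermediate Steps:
h(N, y) = 4*y
g(B) = -5 + B (g(B) = B - 5 = -5 + B)
G = 124 (G = -5 + (72 + 57) = -5 + 129 = 124)
w(t) = -6 (w(t) = -3*(-1)*(-2) = 3*(-2) = -6)
(G + w(g(-1 - h(2, 4))))**2 = (124 - 6)**2 = 118**2 = 13924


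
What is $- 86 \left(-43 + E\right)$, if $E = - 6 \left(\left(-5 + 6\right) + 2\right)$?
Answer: $5246$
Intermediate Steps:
$E = -18$ ($E = - 6 \left(1 + 2\right) = \left(-6\right) 3 = -18$)
$- 86 \left(-43 + E\right) = - 86 \left(-43 - 18\right) = \left(-86\right) \left(-61\right) = 5246$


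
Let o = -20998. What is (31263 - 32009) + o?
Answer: -21744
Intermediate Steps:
(31263 - 32009) + o = (31263 - 32009) - 20998 = -746 - 20998 = -21744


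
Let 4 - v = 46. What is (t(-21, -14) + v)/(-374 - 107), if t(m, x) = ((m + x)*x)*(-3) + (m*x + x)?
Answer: 1232/481 ≈ 2.5613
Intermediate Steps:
v = -42 (v = 4 - 1*46 = 4 - 46 = -42)
t(m, x) = x + m*x - 3*x*(m + x) (t(m, x) = (x*(m + x))*(-3) + (x + m*x) = -3*x*(m + x) + (x + m*x) = x + m*x - 3*x*(m + x))
(t(-21, -14) + v)/(-374 - 107) = (-14*(1 - 3*(-14) - 2*(-21)) - 42)/(-374 - 107) = (-14*(1 + 42 + 42) - 42)/(-481) = (-14*85 - 42)*(-1/481) = (-1190 - 42)*(-1/481) = -1232*(-1/481) = 1232/481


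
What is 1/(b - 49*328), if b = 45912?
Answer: 1/29840 ≈ 3.3512e-5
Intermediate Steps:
1/(b - 49*328) = 1/(45912 - 49*328) = 1/(45912 - 16072) = 1/29840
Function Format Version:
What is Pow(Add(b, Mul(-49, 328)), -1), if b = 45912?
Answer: Rational(1, 29840) ≈ 3.3512e-5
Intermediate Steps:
Pow(Add(b, Mul(-49, 328)), -1) = Pow(Add(45912, Mul(-49, 328)), -1) = Pow(Add(45912, -16072), -1) = Pow(29840, -1) = Rational(1, 29840)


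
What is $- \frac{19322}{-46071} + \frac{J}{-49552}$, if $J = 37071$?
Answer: $- \frac{750454297}{2282910192} \approx -0.32873$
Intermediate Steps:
$- \frac{19322}{-46071} + \frac{J}{-49552} = - \frac{19322}{-46071} + \frac{37071}{-49552} = \left(-19322\right) \left(- \frac{1}{46071}\right) + 37071 \left(- \frac{1}{49552}\right) = \frac{19322}{46071} - \frac{37071}{49552} = - \frac{750454297}{2282910192}$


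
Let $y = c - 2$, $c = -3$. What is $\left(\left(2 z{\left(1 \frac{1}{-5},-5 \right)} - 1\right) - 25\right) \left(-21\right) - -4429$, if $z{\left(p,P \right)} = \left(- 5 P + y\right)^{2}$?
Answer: $-11825$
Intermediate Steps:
$y = -5$ ($y = -3 - 2 = -5$)
$z{\left(p,P \right)} = \left(-5 - 5 P\right)^{2}$ ($z{\left(p,P \right)} = \left(- 5 P - 5\right)^{2} = \left(-5 - 5 P\right)^{2}$)
$\left(\left(2 z{\left(1 \frac{1}{-5},-5 \right)} - 1\right) - 25\right) \left(-21\right) - -4429 = \left(\left(2 \cdot 25 \left(1 - 5\right)^{2} - 1\right) - 25\right) \left(-21\right) - -4429 = \left(\left(2 \cdot 25 \left(-4\right)^{2} - 1\right) - 25\right) \left(-21\right) + 4429 = \left(\left(2 \cdot 25 \cdot 16 - 1\right) - 25\right) \left(-21\right) + 4429 = \left(\left(2 \cdot 400 - 1\right) - 25\right) \left(-21\right) + 4429 = \left(\left(800 - 1\right) - 25\right) \left(-21\right) + 4429 = \left(799 - 25\right) \left(-21\right) + 4429 = 774 \left(-21\right) + 4429 = -16254 + 4429 = -11825$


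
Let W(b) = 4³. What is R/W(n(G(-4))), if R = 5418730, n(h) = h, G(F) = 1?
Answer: 2709365/32 ≈ 84668.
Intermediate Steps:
W(b) = 64
R/W(n(G(-4))) = 5418730/64 = 5418730*(1/64) = 2709365/32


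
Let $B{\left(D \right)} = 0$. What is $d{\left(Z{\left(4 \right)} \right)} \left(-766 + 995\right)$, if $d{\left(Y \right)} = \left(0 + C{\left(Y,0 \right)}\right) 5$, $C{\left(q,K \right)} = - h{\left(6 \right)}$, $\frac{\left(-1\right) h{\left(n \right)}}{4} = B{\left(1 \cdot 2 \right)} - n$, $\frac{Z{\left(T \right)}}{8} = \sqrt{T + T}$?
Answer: $-27480$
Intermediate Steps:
$Z{\left(T \right)} = 8 \sqrt{2} \sqrt{T}$ ($Z{\left(T \right)} = 8 \sqrt{T + T} = 8 \sqrt{2 T} = 8 \sqrt{2} \sqrt{T}$)
$h{\left(n \right)} = 4 n$ ($h{\left(n \right)} = - 4 \left(0 - n\right) = - 4 \left(- n\right) = 4 n$)
$C{\left(q,K \right)} = -24$ ($C{\left(q,K \right)} = - 4 \cdot 6 = \left(-1\right) 24 = -24$)
$d{\left(Y \right)} = -120$ ($d{\left(Y \right)} = \left(0 - 24\right) 5 = \left(-24\right) 5 = -120$)
$d{\left(Z{\left(4 \right)} \right)} \left(-766 + 995\right) = - 120 \left(-766 + 995\right) = \left(-120\right) 229 = -27480$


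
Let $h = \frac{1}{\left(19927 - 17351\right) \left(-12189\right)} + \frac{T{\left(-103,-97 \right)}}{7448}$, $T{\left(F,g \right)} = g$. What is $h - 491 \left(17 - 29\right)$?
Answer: $\frac{24605225802053}{4176048912} \approx 5892.0$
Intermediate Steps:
$h = - \frac{54387451}{4176048912}$ ($h = \frac{1}{\left(19927 - 17351\right) \left(-12189\right)} - \frac{97}{7448} = \frac{1}{2576} \left(- \frac{1}{12189}\right) - \frac{97}{7448} = - \frac{1}{31398864} - \frac{97}{7448} = - \frac{54387451}{4176048912} \approx -0.013024$)
$h - 491 \left(17 - 29\right) = - \frac{54387451}{4176048912} - 491 \left(17 - 29\right) = - \frac{54387451}{4176048912} - -5892 = - \frac{54387451}{4176048912} + 5892 = \frac{24605225802053}{4176048912}$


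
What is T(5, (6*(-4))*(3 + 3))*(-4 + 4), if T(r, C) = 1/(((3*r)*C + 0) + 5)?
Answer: 0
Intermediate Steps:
T(r, C) = 1/(5 + 3*C*r) (T(r, C) = 1/((3*C*r + 0) + 5) = 1/(3*C*r + 5) = 1/(5 + 3*C*r))
T(5, (6*(-4))*(3 + 3))*(-4 + 4) = (-4 + 4)/(5 + 3*((6*(-4))*(3 + 3))*5) = 0/(5 + 3*(-24*6)*5) = 0/(5 + 3*(-144)*5) = 0/(5 - 2160) = 0/(-2155) = -1/2155*0 = 0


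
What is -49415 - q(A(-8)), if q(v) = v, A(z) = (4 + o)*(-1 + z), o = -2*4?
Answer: -49451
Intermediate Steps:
o = -8
A(z) = 4 - 4*z (A(z) = (4 - 8)*(-1 + z) = -4*(-1 + z) = 4 - 4*z)
-49415 - q(A(-8)) = -49415 - (4 - 4*(-8)) = -49415 - (4 + 32) = -49415 - 1*36 = -49415 - 36 = -49451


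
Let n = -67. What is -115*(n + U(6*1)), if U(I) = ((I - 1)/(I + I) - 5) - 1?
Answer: 100165/12 ≈ 8347.1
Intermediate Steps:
U(I) = -6 + (-1 + I)/(2*I) (U(I) = ((-1 + I)/((2*I)) - 5) - 1 = ((-1 + I)*(1/(2*I)) - 5) - 1 = ((-1 + I)/(2*I) - 5) - 1 = (-5 + (-1 + I)/(2*I)) - 1 = -6 + (-1 + I)/(2*I))
-115*(n + U(6*1)) = -115*(-67 + (-1 - 66)/(2*((6*1)))) = -115*(-67 + (½)*(-1 - 11*6)/6) = -115*(-67 + (½)*(⅙)*(-1 - 66)) = -115*(-67 + (½)*(⅙)*(-67)) = -115*(-67 - 67/12) = -115*(-871/12) = 100165/12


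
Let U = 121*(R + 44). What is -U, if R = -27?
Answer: -2057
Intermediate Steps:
U = 2057 (U = 121*(-27 + 44) = 121*17 = 2057)
-U = -1*2057 = -2057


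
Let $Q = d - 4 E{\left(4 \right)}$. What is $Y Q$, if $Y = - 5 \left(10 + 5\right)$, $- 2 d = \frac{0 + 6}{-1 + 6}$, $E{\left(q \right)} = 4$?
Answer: $1245$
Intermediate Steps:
$d = - \frac{3}{5}$ ($d = - \frac{\left(0 + 6\right) \frac{1}{-1 + 6}}{2} = - \frac{6 \cdot \frac{1}{5}}{2} = \left(- \frac{1}{2}\right) \frac{6}{5} = - \frac{3}{5} \approx -0.6$)
$Y = -75$ ($Y = \left(-5\right) 15 = -75$)
$Q = - \frac{83}{5}$ ($Q = - \frac{3}{5} - 16 = - \frac{83}{5} \approx -16.6$)
$Y Q = \left(-75\right) \left(- \frac{83}{5}\right) = 1245$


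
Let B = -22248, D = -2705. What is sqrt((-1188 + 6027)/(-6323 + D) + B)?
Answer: I*sqrt(453340530231)/4514 ≈ 149.16*I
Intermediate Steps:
sqrt((-1188 + 6027)/(-6323 + D) + B) = sqrt((-1188 + 6027)/(-6323 - 2705) - 22248) = sqrt(4839/(-9028) - 22248) = sqrt(4839*(-1/9028) - 22248) = sqrt(-4839/9028 - 22248) = sqrt(-200859783/9028) = I*sqrt(453340530231)/4514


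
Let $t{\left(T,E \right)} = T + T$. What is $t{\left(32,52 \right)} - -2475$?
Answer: $2539$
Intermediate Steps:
$t{\left(T,E \right)} = 2 T$
$t{\left(32,52 \right)} - -2475 = 2 \cdot 32 - -2475 = 64 + 2475 = 2539$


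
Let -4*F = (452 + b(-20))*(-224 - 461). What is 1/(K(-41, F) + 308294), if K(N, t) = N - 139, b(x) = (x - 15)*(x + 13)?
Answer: 1/308114 ≈ 3.2456e-6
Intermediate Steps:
b(x) = (-15 + x)*(13 + x)
F = 477445/4 (F = -(452 + (-195 + (-20)² - 2*(-20)))*(-224 - 461)/4 = -(452 + (-195 + 400 + 40))*(-685)/4 = -(452 + 245)*(-685)/4 = -697*(-685)/4 = -¼*(-477445) = 477445/4 ≈ 1.1936e+5)
K(N, t) = -139 + N
1/(K(-41, F) + 308294) = 1/((-139 - 41) + 308294) = 1/(-180 + 308294) = 1/308114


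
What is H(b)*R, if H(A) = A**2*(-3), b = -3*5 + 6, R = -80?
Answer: 19440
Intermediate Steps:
b = -9 (b = -15 + 6 = -9)
H(A) = -3*A**2
H(b)*R = -3*(-9)**2*(-80) = -3*81*(-80) = -243*(-80) = 19440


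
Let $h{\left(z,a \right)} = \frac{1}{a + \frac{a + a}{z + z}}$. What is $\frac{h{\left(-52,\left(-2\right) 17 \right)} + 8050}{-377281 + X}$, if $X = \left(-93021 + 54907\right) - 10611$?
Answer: $- \frac{3489662}{184673601} \approx -0.018896$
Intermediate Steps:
$h{\left(z,a \right)} = \frac{1}{a + \frac{a}{z}}$ ($h{\left(z,a \right)} = \frac{1}{a + \frac{2 a}{2 z}} = \frac{1}{a + 2 a \frac{1}{2 z}} = \frac{1}{a + \frac{a}{z}}$)
$X = -48725$ ($X = -38114 - 10611 = -48725$)
$\frac{h{\left(-52,\left(-2\right) 17 \right)} + 8050}{-377281 + X} = \frac{- \frac{52}{\left(-2\right) 17 \left(1 - 52\right)} + 8050}{-377281 - 48725} = \frac{- \frac{52}{\left(-34\right) \left(-51\right)} + 8050}{-426006} = \left(\left(-52\right) \left(- \frac{1}{34}\right) \left(- \frac{1}{51}\right) + 8050\right) \left(- \frac{1}{426006}\right) = \left(- \frac{26}{867} + 8050\right) \left(- \frac{1}{426006}\right) = \frac{6979324}{867} \left(- \frac{1}{426006}\right) = - \frac{3489662}{184673601}$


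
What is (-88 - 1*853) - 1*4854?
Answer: -5795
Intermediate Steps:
(-88 - 1*853) - 1*4854 = (-88 - 853) - 4854 = -941 - 4854 = -5795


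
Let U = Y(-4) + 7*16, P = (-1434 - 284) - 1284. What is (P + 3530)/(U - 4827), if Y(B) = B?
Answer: -16/143 ≈ -0.11189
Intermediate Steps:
P = -3002 (P = -1718 - 1284 = -3002)
U = 108 (U = -4 + 7*16 = -4 + 112 = 108)
(P + 3530)/(U - 4827) = (-3002 + 3530)/(108 - 4827) = 528/(-4719) = 528*(-1/4719) = -16/143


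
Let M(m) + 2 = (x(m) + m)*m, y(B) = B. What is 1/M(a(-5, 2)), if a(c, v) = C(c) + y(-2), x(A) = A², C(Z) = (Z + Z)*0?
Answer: -⅙ ≈ -0.16667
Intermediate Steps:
C(Z) = 0 (C(Z) = (2*Z)*0 = 0)
a(c, v) = -2 (a(c, v) = 0 - 2 = -2)
M(m) = -2 + m*(m + m²) (M(m) = -2 + (m² + m)*m = -2 + (m + m²)*m = -2 + m*(m + m²))
1/M(a(-5, 2)) = 1/(-2 + (-2)² + (-2)³) = 1/(-2 + 4 - 8) = 1/(-6) = -⅙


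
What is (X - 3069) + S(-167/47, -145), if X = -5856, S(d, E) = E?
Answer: -9070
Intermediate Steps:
(X - 3069) + S(-167/47, -145) = (-5856 - 3069) - 145 = -8925 - 145 = -9070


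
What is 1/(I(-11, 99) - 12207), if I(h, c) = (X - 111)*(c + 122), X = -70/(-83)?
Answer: -83/3033784 ≈ -2.7359e-5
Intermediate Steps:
X = 70/83 (X = -70*(-1/83) = 70/83 ≈ 0.84337)
I(h, c) = -1115446/83 - 9143*c/83 (I(h, c) = (70/83 - 111)*(c + 122) = -9143*(122 + c)/83 = -1115446/83 - 9143*c/83)
1/(I(-11, 99) - 12207) = 1/((-1115446/83 - 9143/83*99) - 12207) = 1/((-1115446/83 - 905157/83) - 12207) = 1/(-2020603/83 - 12207) = 1/(-3033784/83) = -83/3033784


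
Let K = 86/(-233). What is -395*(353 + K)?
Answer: -32454385/233 ≈ -1.3929e+5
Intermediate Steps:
K = -86/233 (K = 86*(-1/233) = -86/233 ≈ -0.36910)
-395*(353 + K) = -395*(353 - 86/233) = -395*82163/233 = -32454385/233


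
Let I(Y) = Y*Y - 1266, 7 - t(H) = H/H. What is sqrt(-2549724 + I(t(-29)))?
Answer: I*sqrt(2550954) ≈ 1597.2*I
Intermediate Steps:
t(H) = 6 (t(H) = 7 - H/H = 7 - 1*1 = 7 - 1 = 6)
I(Y) = -1266 + Y**2 (I(Y) = Y**2 - 1266 = -1266 + Y**2)
sqrt(-2549724 + I(t(-29))) = sqrt(-2549724 + (-1266 + 6**2)) = sqrt(-2549724 + (-1266 + 36)) = sqrt(-2549724 - 1230) = sqrt(-2550954) = I*sqrt(2550954)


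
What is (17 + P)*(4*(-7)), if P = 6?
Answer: -644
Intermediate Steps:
(17 + P)*(4*(-7)) = (17 + 6)*(4*(-7)) = 23*(-28) = -644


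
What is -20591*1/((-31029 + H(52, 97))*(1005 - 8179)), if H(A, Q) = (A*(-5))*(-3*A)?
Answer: 20591/68375394 ≈ 0.00030115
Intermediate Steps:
H(A, Q) = 15*A² (H(A, Q) = (-5*A)*(-3*A) = 15*A²)
-20591*1/((-31029 + H(52, 97))*(1005 - 8179)) = -20591*1/((-31029 + 15*52²)*(1005 - 8179)) = -20591*(-1/(7174*(-31029 + 15*2704))) = -20591*(-1/(7174*(-31029 + 40560))) = -20591/(9531*(-7174)) = -20591/(-68375394) = -20591*(-1/68375394) = 20591/68375394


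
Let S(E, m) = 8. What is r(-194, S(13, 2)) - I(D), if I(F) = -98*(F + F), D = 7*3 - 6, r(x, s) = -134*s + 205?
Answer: 2073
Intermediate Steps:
r(x, s) = 205 - 134*s
D = 15 (D = 21 - 6 = 15)
I(F) = -196*F
r(-194, S(13, 2)) - I(D) = (205 - 134*8) - (-196)*15 = (205 - 1072) - 1*(-2940) = -867 + 2940 = 2073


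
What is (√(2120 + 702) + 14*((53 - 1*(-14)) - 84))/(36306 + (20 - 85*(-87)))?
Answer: -238/43721 + √2822/43721 ≈ -0.0042286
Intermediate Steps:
(√(2120 + 702) + 14*((53 - 1*(-14)) - 84))/(36306 + (20 - 85*(-87))) = (√2822 + 14*((53 + 14) - 84))/(36306 + (20 + 7395)) = (√2822 + 14*(67 - 84))/(36306 + 7415) = (√2822 + 14*(-17))/43721 = (√2822 - 238)*(1/43721) = (-238 + √2822)*(1/43721) = -238/43721 + √2822/43721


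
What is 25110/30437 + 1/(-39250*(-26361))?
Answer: 25980544897937/31492227962250 ≈ 0.82498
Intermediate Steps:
25110/30437 + 1/(-39250*(-26361)) = 25110*(1/30437) - 1/39250*(-1/26361) = 25110/30437 + 1/1034669250 = 25980544897937/31492227962250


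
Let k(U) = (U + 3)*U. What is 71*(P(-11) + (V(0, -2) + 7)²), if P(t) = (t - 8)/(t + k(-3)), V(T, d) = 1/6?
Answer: 1492633/396 ≈ 3769.3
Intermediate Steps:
V(T, d) = ⅙
k(U) = U*(3 + U) (k(U) = (3 + U)*U = U*(3 + U))
P(t) = (-8 + t)/t (P(t) = (t - 8)/(t - 3*(3 - 3)) = (-8 + t)/(t - 3*0) = (-8 + t)/(t + 0) = (-8 + t)/t)
71*(P(-11) + (V(0, -2) + 7)²) = 71*((-8 - 11)/(-11) + (⅙ + 7)²) = 71*(-1/11*(-19) + (43/6)²) = 71*(19/11 + 1849/36) = 71*(21023/396) = 1492633/396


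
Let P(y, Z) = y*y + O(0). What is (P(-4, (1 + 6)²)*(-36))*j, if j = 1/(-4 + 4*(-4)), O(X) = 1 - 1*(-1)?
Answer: 162/5 ≈ 32.400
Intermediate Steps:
O(X) = 2 (O(X) = 1 + 1 = 2)
j = -1/20 (j = 1/(-4 - 16) = 1/(-20) = -1/20 ≈ -0.050000)
P(y, Z) = 2 + y² (P(y, Z) = y*y + 2 = y² + 2 = 2 + y²)
(P(-4, (1 + 6)²)*(-36))*j = ((2 + (-4)²)*(-36))*(-1/20) = ((2 + 16)*(-36))*(-1/20) = (18*(-36))*(-1/20) = -648*(-1/20) = 162/5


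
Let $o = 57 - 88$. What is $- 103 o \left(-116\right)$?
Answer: $-370388$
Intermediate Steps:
$o = -31$ ($o = 57 - 88 = -31$)
$- 103 o \left(-116\right) = \left(-103\right) \left(-31\right) \left(-116\right) = 3193 \left(-116\right) = -370388$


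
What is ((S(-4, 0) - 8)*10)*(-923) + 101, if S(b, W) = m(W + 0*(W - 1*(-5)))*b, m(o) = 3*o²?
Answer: 73941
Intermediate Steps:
S(b, W) = 3*b*W² (S(b, W) = (3*(W + 0*(W - 1*(-5)))²)*b = (3*(W + 0*(W + 5))²)*b = (3*(W + 0*(5 + W))²)*b = (3*(W + 0)²)*b = (3*W²)*b = 3*b*W²)
((S(-4, 0) - 8)*10)*(-923) + 101 = ((3*(-4)*0² - 8)*10)*(-923) + 101 = ((3*(-4)*0 - 8)*10)*(-923) + 101 = ((0 - 8)*10)*(-923) + 101 = -8*10*(-923) + 101 = -80*(-923) + 101 = 73840 + 101 = 73941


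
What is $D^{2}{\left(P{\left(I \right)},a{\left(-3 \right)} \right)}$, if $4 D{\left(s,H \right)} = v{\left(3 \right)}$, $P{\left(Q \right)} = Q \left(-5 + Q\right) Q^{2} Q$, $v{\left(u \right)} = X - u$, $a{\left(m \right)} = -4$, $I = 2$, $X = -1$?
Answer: $1$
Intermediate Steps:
$v{\left(u \right)} = -1 - u$
$P{\left(Q \right)} = Q^{4} \left(-5 + Q\right)$ ($P{\left(Q \right)} = Q^{3} \left(-5 + Q\right) Q = Q^{4} \left(-5 + Q\right)$)
$D{\left(s,H \right)} = -1$ ($D{\left(s,H \right)} = \frac{-1 - 3}{4} = \frac{1}{4} \left(-4\right) = -1$)
$D^{2}{\left(P{\left(I \right)},a{\left(-3 \right)} \right)} = \left(-1\right)^{2} = 1$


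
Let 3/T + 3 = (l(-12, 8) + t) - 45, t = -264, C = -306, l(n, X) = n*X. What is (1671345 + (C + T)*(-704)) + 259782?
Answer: 36491455/17 ≈ 2.1466e+6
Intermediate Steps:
l(n, X) = X*n
T = -1/136 (T = 3/(-3 + ((8*(-12) - 264) - 45)) = 3/(-3 + ((-96 - 264) - 45)) = 3/(-3 + (-360 - 45)) = 3/(-3 - 405) = 3/(-408) = 3*(-1/408) = -1/136 ≈ -0.0073529)
(1671345 + (C + T)*(-704)) + 259782 = (1671345 + (-306 - 1/136)*(-704)) + 259782 = (1671345 - 41617/136*(-704)) + 259782 = (1671345 + 3662296/17) + 259782 = 32075161/17 + 259782 = 36491455/17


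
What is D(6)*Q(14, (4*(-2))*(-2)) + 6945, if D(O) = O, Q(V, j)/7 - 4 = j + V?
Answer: 8373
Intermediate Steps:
Q(V, j) = 28 + 7*V + 7*j (Q(V, j) = 28 + 7*(j + V) = 28 + 7*(V + j) = 28 + (7*V + 7*j) = 28 + 7*V + 7*j)
D(6)*Q(14, (4*(-2))*(-2)) + 6945 = 6*(28 + 7*14 + 7*((4*(-2))*(-2))) + 6945 = 6*(28 + 98 + 7*(-8*(-2))) + 6945 = 6*(28 + 98 + 7*16) + 6945 = 6*(28 + 98 + 112) + 6945 = 6*238 + 6945 = 1428 + 6945 = 8373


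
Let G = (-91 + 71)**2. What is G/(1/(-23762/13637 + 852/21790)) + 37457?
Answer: 1092789406271/29715023 ≈ 36776.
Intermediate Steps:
G = 400 (G = (-20)**2 = 400)
G/(1/(-23762/13637 + 852/21790)) + 37457 = 400/(1/(-23762/13637 + 852/21790)) + 37457 = 400/(1/(-23762*1/13637 + 852*(1/21790))) + 37457 = 400/(1/(-23762/13637 + 426/10895)) + 37457 = 400/(1/(-253077628/148575115)) + 37457 = 400/(-148575115/253077628) + 37457 = 400*(-253077628/148575115) + 37457 = -20246210240/29715023 + 37457 = 1092789406271/29715023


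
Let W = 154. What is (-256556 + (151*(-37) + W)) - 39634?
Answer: -301623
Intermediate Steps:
(-256556 + (151*(-37) + W)) - 39634 = (-256556 + (151*(-37) + 154)) - 39634 = (-256556 + (-5587 + 154)) - 39634 = (-256556 - 5433) - 39634 = -261989 - 39634 = -301623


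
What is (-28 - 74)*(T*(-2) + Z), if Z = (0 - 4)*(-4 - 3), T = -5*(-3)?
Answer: 204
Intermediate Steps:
T = 15
Z = 28 (Z = -4*(-7) = 28)
(-28 - 74)*(T*(-2) + Z) = (-28 - 74)*(15*(-2) + 28) = -102*(-30 + 28) = -102*(-2) = 204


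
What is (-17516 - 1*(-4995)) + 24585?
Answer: 12064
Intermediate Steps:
(-17516 - 1*(-4995)) + 24585 = (-17516 + 4995) + 24585 = -12521 + 24585 = 12064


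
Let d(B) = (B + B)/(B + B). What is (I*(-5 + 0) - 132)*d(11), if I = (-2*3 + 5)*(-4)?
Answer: -152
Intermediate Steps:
d(B) = 1 (d(B) = (2*B)/((2*B)) = (2*B)*(1/(2*B)) = 1)
I = 4 (I = (-6 + 5)*(-4) = -1*(-4) = 4)
(I*(-5 + 0) - 132)*d(11) = (4*(-5 + 0) - 132)*1 = (4*(-5) - 132)*1 = (-20 - 132)*1 = -152*1 = -152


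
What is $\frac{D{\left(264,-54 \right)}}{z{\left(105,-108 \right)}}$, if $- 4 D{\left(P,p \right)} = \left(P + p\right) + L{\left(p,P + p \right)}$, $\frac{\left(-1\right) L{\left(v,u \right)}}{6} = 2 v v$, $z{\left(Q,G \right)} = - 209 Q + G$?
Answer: $- \frac{5797}{14702} \approx -0.3943$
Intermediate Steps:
$z{\left(Q,G \right)} = G - 209 Q$
$L{\left(v,u \right)} = - 12 v^{2}$ ($L{\left(v,u \right)} = - 6 \cdot 2 v v = - 6 \cdot 2 v^{2} = - 12 v^{2}$)
$D{\left(P,p \right)} = 3 p^{2} - \frac{P}{4} - \frac{p}{4}$ ($D{\left(P,p \right)} = - \frac{\left(P + p\right) - 12 p^{2}}{4} = - \frac{P + p - 12 p^{2}}{4} = 3 p^{2} - \frac{P}{4} - \frac{p}{4}$)
$\frac{D{\left(264,-54 \right)}}{z{\left(105,-108 \right)}} = \frac{3 \left(-54\right)^{2} - 66 - - \frac{27}{2}}{-108 - 21945} = \frac{3 \cdot 2916 - 66 + \frac{27}{2}}{-108 - 21945} = \frac{8748 - 66 + \frac{27}{2}}{-22053} = \frac{17391}{2} \left(- \frac{1}{22053}\right) = - \frac{5797}{14702}$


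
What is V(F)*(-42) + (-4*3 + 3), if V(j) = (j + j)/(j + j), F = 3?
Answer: -51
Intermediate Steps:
V(j) = 1 (V(j) = (2*j)/((2*j)) = (2*j)*(1/(2*j)) = 1)
V(F)*(-42) + (-4*3 + 3) = 1*(-42) + (-4*3 + 3) = -42 + (-12 + 3) = -42 - 9 = -51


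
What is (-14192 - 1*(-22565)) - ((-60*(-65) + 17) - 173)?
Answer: 4629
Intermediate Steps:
(-14192 - 1*(-22565)) - ((-60*(-65) + 17) - 173) = (-14192 + 22565) - ((3900 + 17) - 173) = 8373 - (3917 - 173) = 8373 - 1*3744 = 8373 - 3744 = 4629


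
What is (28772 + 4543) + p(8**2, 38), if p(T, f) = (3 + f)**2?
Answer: 34996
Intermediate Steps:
(28772 + 4543) + p(8**2, 38) = (28772 + 4543) + (3 + 38)**2 = 33315 + 41**2 = 33315 + 1681 = 34996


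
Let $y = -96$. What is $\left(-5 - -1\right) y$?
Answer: $384$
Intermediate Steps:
$\left(-5 - -1\right) y = \left(-5 - -1\right) \left(-96\right) = \left(-5 + 1\right) \left(-96\right) = \left(-4\right) \left(-96\right) = 384$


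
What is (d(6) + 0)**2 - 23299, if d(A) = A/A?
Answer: -23298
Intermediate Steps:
d(A) = 1
(d(6) + 0)**2 - 23299 = (1 + 0)**2 - 23299 = 1**2 - 23299 = 1 - 23299 = -23298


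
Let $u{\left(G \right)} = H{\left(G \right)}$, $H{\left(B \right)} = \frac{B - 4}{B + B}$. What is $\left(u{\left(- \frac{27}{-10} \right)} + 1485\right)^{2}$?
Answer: $\frac{6428351329}{2916} \approx 2.2045 \cdot 10^{6}$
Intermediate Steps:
$H{\left(B \right)} = \frac{-4 + B}{2 B}$
$u{\left(G \right)} = \frac{-4 + G}{2 G}$
$\left(u{\left(- \frac{27}{-10} \right)} + 1485\right)^{2} = \left(\frac{-4 - \frac{27}{-10}}{2 \left(- \frac{27}{-10}\right)} + 1485\right)^{2} = \left(\frac{-4 - - \frac{27}{10}}{2 \left(\left(-27\right) \left(- \frac{1}{10}\right)\right)} + 1485\right)^{2} = \left(\frac{-4 + \frac{27}{10}}{2 \cdot \frac{27}{10}} + 1485\right)^{2} = \left(\frac{1}{2} \cdot \frac{10}{27} \left(- \frac{13}{10}\right) + 1485\right)^{2} = \left(- \frac{13}{54} + 1485\right)^{2} = \left(\frac{80177}{54}\right)^{2} = \frac{6428351329}{2916}$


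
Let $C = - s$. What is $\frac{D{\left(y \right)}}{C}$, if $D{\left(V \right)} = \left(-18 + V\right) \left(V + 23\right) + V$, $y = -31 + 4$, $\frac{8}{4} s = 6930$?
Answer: $- \frac{17}{385} \approx -0.044156$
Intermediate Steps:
$s = 3465$ ($s = \frac{1}{2} \cdot 6930 = 3465$)
$y = -27$
$D{\left(V \right)} = V + \left(-18 + V\right) \left(23 + V\right)$ ($D{\left(V \right)} = \left(-18 + V\right) \left(23 + V\right) + V = V + \left(-18 + V\right) \left(23 + V\right)$)
$C = -3465$ ($C = \left(-1\right) 3465 = -3465$)
$\frac{D{\left(y \right)}}{C} = \frac{-414 + \left(-27\right)^{2} + 6 \left(-27\right)}{-3465} = \left(-414 + 729 - 162\right) \left(- \frac{1}{3465}\right) = 153 \left(- \frac{1}{3465}\right) = - \frac{17}{385}$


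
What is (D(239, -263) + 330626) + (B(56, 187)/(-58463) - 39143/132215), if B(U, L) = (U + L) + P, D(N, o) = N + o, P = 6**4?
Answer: 134497210981684/406825555 ≈ 3.3060e+5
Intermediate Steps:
P = 1296
B(U, L) = 1296 + L + U (B(U, L) = (U + L) + 1296 = (L + U) + 1296 = 1296 + L + U)
(D(239, -263) + 330626) + (B(56, 187)/(-58463) - 39143/132215) = ((239 - 263) + 330626) + ((1296 + 187 + 56)/(-58463) - 39143/132215) = (-24 + 330626) + (1539*(-1/58463) - 39143*1/132215) = 330602 + (-81/3077 - 39143/132215) = 330602 - 131152426/406825555 = 134497210981684/406825555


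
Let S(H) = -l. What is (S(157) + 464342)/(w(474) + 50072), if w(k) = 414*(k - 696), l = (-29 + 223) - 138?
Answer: -232143/20918 ≈ -11.098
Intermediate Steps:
l = 56 (l = 194 - 138 = 56)
S(H) = -56 (S(H) = -1*56 = -56)
w(k) = -288144 + 414*k (w(k) = 414*(-696 + k) = -288144 + 414*k)
(S(157) + 464342)/(w(474) + 50072) = (-56 + 464342)/((-288144 + 414*474) + 50072) = 464286/((-288144 + 196236) + 50072) = 464286/(-91908 + 50072) = 464286/(-41836) = 464286*(-1/41836) = -232143/20918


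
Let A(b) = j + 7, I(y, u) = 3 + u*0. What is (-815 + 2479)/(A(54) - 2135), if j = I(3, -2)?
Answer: -1664/2125 ≈ -0.78306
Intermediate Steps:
I(y, u) = 3 (I(y, u) = 3 + 0 = 3)
j = 3
A(b) = 10 (A(b) = 3 + 7 = 10)
(-815 + 2479)/(A(54) - 2135) = (-815 + 2479)/(10 - 2135) = 1664/(-2125) = 1664*(-1/2125) = -1664/2125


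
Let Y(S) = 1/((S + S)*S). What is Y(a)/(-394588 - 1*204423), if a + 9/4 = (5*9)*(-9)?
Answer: -8/1589560149051 ≈ -5.0328e-12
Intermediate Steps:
a = -1629/4 (a = -9/4 + (5*9)*(-9) = -9/4 + 45*(-9) = -9/4 - 405 = -1629/4 ≈ -407.25)
Y(S) = 1/(2*S²) (Y(S) = 1/(((2*S))*S) = (1/(2*S))/S = 1/(2*S²))
Y(a)/(-394588 - 1*204423) = (1/(2*(-1629/4)²))/(-394588 - 1*204423) = ((½)*(16/2653641))/(-394588 - 204423) = (8/2653641)/(-599011) = (8/2653641)*(-1/599011) = -8/1589560149051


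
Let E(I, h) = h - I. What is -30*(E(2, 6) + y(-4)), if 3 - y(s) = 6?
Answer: -30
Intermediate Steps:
y(s) = -3 (y(s) = 3 - 1*6 = 3 - 6 = -3)
-30*(E(2, 6) + y(-4)) = -30*((6 - 1*2) - 3) = -30*((6 - 2) - 3) = -30*(4 - 3) = -30*1 = -30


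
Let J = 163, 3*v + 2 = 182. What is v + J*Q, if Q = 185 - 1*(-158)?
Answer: 55969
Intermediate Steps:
v = 60 (v = -2/3 + (1/3)*182 = -2/3 + 182/3 = 60)
Q = 343 (Q = 185 + 158 = 343)
v + J*Q = 60 + 163*343 = 60 + 55909 = 55969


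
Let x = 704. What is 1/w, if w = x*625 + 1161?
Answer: 1/441161 ≈ 2.2667e-6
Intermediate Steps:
w = 441161 (w = 704*625 + 1161 = 440000 + 1161 = 441161)
1/w = 1/441161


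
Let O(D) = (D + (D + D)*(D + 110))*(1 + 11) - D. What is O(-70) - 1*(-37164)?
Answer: -30806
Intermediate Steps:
O(D) = 11*D + 24*D*(110 + D) (O(D) = (D + (2*D)*(110 + D))*12 - D = (D + 2*D*(110 + D))*12 - D = (12*D + 24*D*(110 + D)) - D = 11*D + 24*D*(110 + D))
O(-70) - 1*(-37164) = -70*(2651 + 24*(-70)) - 1*(-37164) = -70*(2651 - 1680) + 37164 = -70*971 + 37164 = -67970 + 37164 = -30806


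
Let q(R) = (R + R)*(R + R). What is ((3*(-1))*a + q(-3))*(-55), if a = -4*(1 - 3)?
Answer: -660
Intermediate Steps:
a = 8 (a = -4*(-2) = 8)
q(R) = 4*R² (q(R) = (2*R)*(2*R) = 4*R²)
((3*(-1))*a + q(-3))*(-55) = ((3*(-1))*8 + 4*(-3)²)*(-55) = (-3*8 + 4*9)*(-55) = (-24 + 36)*(-55) = 12*(-55) = -660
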